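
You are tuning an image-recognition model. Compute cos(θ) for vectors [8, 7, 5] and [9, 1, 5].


A·B = 8·9 + 7·1 + 5·5 = 104
‖A‖ = √138 = 11.7473, ‖B‖ = √107 = 10.3441
cos = 104/(√138·√107) = 104/√14766 = 0.8559

0.8559


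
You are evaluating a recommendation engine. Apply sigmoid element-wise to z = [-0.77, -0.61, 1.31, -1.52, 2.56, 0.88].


σ(-0.77) = 1/(1+e^0.77) = 0.3165
σ(-0.61) = 1/(1+e^0.61) = 0.3521
σ(1.31) = 1/(1+e^-1.31) = 0.7875
σ(-1.52) = 1/(1+e^1.52) = 0.1795
σ(2.56) = 1/(1+e^-2.56) = 0.9282
σ(0.88) = 1/(1+e^-0.88) = 0.7068
result = [0.3165, 0.3521, 0.7875, 0.1795, 0.9282, 0.7068]

[0.3165, 0.3521, 0.7875, 0.1795, 0.9282, 0.7068]


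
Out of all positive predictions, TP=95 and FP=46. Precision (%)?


Precision = TP/(TP+FP)
= 95/(95+46)
= 95/141 = 67.38%

67.38%


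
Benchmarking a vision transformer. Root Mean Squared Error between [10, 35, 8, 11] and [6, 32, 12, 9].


MSE = 45/4 = 11.25
RMSE = √(45/4) = 3.3541

3.3541


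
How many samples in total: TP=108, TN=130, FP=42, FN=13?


Total = TP + TN + FP + FN
= 108 + 130 + 42 + 13
= 293
(Predicted positive: 150, predicted negative: 143)

293


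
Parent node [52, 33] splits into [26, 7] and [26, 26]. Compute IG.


Parent = [52, 33], H_parent = 0.9637
H_left = 0.7455 (n=33), H_right = 1 (n=52)
H_children = (33/85)·0.7455 + (52/85)·1 = 0.9012
IG = 0.9637 - 0.9012 = 0.0625

0.0625


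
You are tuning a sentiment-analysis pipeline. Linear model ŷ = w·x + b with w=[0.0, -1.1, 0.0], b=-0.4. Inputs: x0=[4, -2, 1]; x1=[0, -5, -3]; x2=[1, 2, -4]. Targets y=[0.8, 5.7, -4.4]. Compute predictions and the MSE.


ŷ0 = (0.0)·(4) + (-1.1)·(-2) + (0.0)·(1) - 0.4 = 1.8
ŷ1 = (0.0)·(0) + (-1.1)·(-5) + (0.0)·(-3) - 0.4 = 5.1
ŷ2 = (0.0)·(1) + (-1.1)·(2) + (0.0)·(-4) - 0.4 = -2.6
errors² = [1.0, 0.36, 3.24]
MSE = 4.6000/3 = 1.5333

1.5333


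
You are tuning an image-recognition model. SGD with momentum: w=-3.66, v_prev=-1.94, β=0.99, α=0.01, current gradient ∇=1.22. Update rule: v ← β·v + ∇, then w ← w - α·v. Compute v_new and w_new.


v_new = 0.99·-1.94 + 1.22 = -1.9206 + 1.22 = -0.7006
w_new = -3.66 - 0.01·-0.7006 = -3.66 + 0.007006 = -3.652994

v_new=-0.7006, w_new=-3.652994


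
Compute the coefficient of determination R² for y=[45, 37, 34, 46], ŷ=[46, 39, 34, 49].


ȳ = 40.5
SS_res = Σ(y-ŷ)² = 14
SS_tot = Σ(y-ȳ)² = 105
R² = 1 - SS_res/SS_tot = 1 - 0.1333 = 0.8667

0.8667


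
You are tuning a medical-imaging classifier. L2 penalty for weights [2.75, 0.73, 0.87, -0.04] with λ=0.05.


‖w‖₂² = (2.75)² + (0.73)² + (0.87)² + (-0.04)²
     = 7.5625 + 0.5329 + 0.7569 + 0.0016
     = 8.8539
λ·‖w‖₂² = 0.05·8.8539 = 0.442695

0.442695


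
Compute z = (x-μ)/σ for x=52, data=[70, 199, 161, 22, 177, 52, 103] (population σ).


μ = 112, σ = 62.9512
z = (52 - 112)/62.9512 = -0.9531

-0.9531


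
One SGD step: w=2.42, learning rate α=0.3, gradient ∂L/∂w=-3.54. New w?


w_new = w - α·∇
= 2.42 - 0.3·-3.54
= 2.42 + 1.062
= 3.482

3.482


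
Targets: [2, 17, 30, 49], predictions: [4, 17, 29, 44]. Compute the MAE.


Absolute errors: |2-4|=2, |17-17|=0, |30-29|=1, |49-44|=5
Sum = 8
MAE = 8/4 = 2

2


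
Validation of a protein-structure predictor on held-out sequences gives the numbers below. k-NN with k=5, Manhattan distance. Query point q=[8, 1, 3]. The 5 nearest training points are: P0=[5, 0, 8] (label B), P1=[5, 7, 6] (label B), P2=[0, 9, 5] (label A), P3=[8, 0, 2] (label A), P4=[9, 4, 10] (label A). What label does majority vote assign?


d(q,P0) = 9  (label B)
d(q,P1) = 12  (label B)
d(q,P2) = 18  (label A)
d(q,P3) = 2  (label A)
d(q,P4) = 11  (label A)
Votes: A=3, B=2
Majority → A

A


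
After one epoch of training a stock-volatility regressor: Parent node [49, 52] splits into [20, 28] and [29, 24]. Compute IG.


Parent = [49, 52], H_parent = 0.9994
H_left = 0.9799 (n=48), H_right = 0.9936 (n=53)
H_children = (48/101)·0.9799 + (53/101)·0.9936 = 0.9871
IG = 0.9994 - 0.9871 = 0.0123

0.0123


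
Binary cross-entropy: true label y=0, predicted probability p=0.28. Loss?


BCE = -[y·ln(p) + (1-y)·ln(1-p)]
= -0 - 1·ln(1-0.28)
= -ln(0.72) = 0.3285

0.3285


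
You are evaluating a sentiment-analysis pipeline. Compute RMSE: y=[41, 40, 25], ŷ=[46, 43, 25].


MSE = 34/3 = 11.3333
RMSE = √(34/3) = 3.3665

3.3665


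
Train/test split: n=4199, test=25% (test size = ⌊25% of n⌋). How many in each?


Test = ⌊4199·25/100⌋ = 1049
Train = 4199 - 1049 = 3150

Train: 3150, Test: 1049


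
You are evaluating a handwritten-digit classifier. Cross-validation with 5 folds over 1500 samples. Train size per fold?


Fold size = 1500/5 = 300
Training per fold = 1500 - 300 = 1200

1200


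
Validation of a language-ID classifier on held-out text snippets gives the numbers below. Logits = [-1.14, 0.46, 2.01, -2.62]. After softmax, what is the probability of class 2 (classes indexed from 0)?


Exponentials: e^-1.14=0.3198, e^0.46=1.5841, e^2.01=7.4633, e^-2.62=0.0728
Sum = 9.44
Softmax = [0.0339, 0.1678, 0.7906, 0.0077]
p[2] = 7.4633/9.44 = 0.7906

0.7906


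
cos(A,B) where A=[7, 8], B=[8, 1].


A·B = 7·8 + 8·1 = 64
‖A‖ = √113 = 10.6301, ‖B‖ = √65 = 8.0623
cos = 64/(√113·√65) = 64/√7345 = 0.7468

0.7468


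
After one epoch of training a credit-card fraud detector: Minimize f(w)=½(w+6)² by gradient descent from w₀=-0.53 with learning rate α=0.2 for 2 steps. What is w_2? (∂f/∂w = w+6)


step 1: grad = -0.53+6 = 5.47; w = -0.53 - 0.2·(5.47) = -1.624
step 2: grad = -1.624+6 = 4.376; w = -1.624 - 0.2·(4.376) = -2.4992

-2.4992


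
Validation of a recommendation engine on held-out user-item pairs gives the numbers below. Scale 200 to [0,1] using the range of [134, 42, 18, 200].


min=18, max=200
(200-18)/(200-18) = 182/182 = 1.0

1.0


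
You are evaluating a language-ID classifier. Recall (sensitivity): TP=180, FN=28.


Recall = TP/(TP+FN)
= 180/(180+28)
= 180/208 = 86.54%

86.54%


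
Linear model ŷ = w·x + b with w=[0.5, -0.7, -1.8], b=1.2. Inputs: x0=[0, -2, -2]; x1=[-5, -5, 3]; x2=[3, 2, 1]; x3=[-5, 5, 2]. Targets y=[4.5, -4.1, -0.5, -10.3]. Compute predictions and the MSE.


ŷ0 = (0.5)·(0) + (-0.7)·(-2) + (-1.8)·(-2) + 1.2 = 6.2
ŷ1 = (0.5)·(-5) + (-0.7)·(-5) + (-1.8)·(3) + 1.2 = -3.2
ŷ2 = (0.5)·(3) + (-0.7)·(2) + (-1.8)·(1) + 1.2 = -0.5
ŷ3 = (0.5)·(-5) + (-0.7)·(5) + (-1.8)·(2) + 1.2 = -8.4
errors² = [2.89, 0.81, 0.0, 3.61]
MSE = 7.3100/4 = 1.8275

1.8275


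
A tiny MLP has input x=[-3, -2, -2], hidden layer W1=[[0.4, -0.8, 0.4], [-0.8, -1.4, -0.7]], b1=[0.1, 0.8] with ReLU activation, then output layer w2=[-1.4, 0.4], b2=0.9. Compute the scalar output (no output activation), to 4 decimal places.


z1[0] = (0.4)·(-3) + (-0.8)·(-2) + (0.4)·(-2) + 0.1 = -0.3
z1[1] = (-0.8)·(-3) + (-1.4)·(-2) + (-0.7)·(-2) + 0.8 = 7.4
h = ReLU(z1) = [0.0, 7.4]
output = (-1.4)·(0.0) + (0.4)·(7.4) + 0.9 = 3.86

3.86


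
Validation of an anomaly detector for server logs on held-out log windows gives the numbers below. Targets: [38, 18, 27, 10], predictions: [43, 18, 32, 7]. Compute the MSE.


Squared errors: (38-43)²=25, (18-18)²=0, (27-32)²=25, (10-7)²=9
Sum = 59
MSE = 59/4 = 59/4

59/4


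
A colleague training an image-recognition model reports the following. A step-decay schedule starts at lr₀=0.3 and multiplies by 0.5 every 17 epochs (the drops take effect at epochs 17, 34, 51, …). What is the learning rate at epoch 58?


n_drops = ⌊58/17⌋ = 3
lr = 0.3·0.5^3 = 0.3·0.125 = 0.0375

0.0375


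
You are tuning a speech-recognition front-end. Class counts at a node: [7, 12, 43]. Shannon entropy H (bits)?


Probabilities: [7/62, 12/62, 43/62] ≈ [0.1129, 0.1935, 0.6935]
H = -((7/62)·log₂(7/62) + (12/62)·log₂(12/62) + (43/62)·log₂(43/62))
  = 1.18 bits

1.18 bits


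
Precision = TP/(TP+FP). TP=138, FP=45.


Precision = TP/(TP+FP)
= 138/(138+45)
= 138/183 = 75.41%

75.41%


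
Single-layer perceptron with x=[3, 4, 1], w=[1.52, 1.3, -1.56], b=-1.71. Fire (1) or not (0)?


z = (3)·(1.52) + (4)·(1.3) + (1)·(-1.56) - 1.71
  = 6.49
step(z) = 1 (z≥0)

1


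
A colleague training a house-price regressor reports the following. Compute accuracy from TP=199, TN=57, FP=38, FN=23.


Accuracy = (TP+TN)/(TP+TN+FP+FN)
= (199+57)/(317)
= 256/317 = 80.76%

80.76%


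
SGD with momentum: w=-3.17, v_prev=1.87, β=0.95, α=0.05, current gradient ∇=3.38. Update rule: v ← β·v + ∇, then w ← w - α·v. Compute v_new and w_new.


v_new = 0.95·1.87 + 3.38 = 1.7765 + 3.38 = 5.1565
w_new = -3.17 - 0.05·5.1565 = -3.17 - 0.257825 = -3.427825

v_new=5.1565, w_new=-3.427825


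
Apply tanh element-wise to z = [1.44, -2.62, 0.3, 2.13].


tanh(1.44) = 0.8937
tanh(-2.62) = -0.9895
tanh(0.3) = 0.2913
tanh(2.13) = 0.9721
result = [0.8937, -0.9895, 0.2913, 0.9721]

[0.8937, -0.9895, 0.2913, 0.9721]


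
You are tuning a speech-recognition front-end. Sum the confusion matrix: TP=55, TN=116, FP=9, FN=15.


Total = TP + TN + FP + FN
= 55 + 116 + 9 + 15
= 195
(Predicted positive: 64, predicted negative: 131)

195


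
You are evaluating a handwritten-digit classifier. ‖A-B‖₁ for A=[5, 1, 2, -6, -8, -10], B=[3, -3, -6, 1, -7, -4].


d = |5-3| + |1+ 3| + |2+ 6| + |-6-1| + |-8+ 7| + |-10+ 4|
  = 2 + 4 + 8 + 7 + 1 + 6
  = 28

28


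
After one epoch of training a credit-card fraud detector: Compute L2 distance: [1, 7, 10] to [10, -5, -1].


d = √((1-10)² + (7+ 5)² + (10+ 1)²)
  = √(81 + 144 + 121)
  = √346 = 18.6011

18.6011


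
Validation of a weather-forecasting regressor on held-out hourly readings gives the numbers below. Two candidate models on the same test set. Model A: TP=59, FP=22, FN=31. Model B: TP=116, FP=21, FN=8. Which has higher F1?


Model A: P=59/81=0.7284, R=59/90=0.6556, F1=2PR/(P+R)=2TP/(2TP+FP+FN)=118/171=0.6901
Model B: P=116/137=0.8467, R=116/124=0.9355, F1=2PR/(P+R)=2TP/(2TP+FP+FN)=232/261=0.8889
0.6901 < 0.8889 → Model B

Model B


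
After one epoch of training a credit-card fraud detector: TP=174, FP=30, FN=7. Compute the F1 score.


Precision = 174/204 = 0.8529
Recall = 174/181 = 0.9613
F1 = 2·P·R/(P+R) = 2·TP/(2·TP+FP+FN) = 348/(348+30+7) = 348/385 = 0.9039

0.9039


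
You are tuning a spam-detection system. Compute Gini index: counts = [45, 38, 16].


Probabilities: [45/99, 38/99, 16/99] ≈ [0.4545, 0.3838, 0.1616]
Σpᵢ² = (2025 + 1444 + 256)/99² = 3725/9801
Gini = 1 - Σpᵢ² = 1 - 3725/9801 = 0.6199

0.6199


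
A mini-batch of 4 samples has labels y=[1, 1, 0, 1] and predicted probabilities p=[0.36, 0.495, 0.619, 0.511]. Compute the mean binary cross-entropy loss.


L[0] = -ln(0.36) = 1.0217
L[1] = -ln(0.495) = 0.7032
L[2] = -ln(1-0.619) = -ln(0.381) = 0.965
L[3] = -ln(0.511) = 0.6714
mean = (1.0217 + 0.7032 + 0.965 + 0.6714)/4 = 0.8403

0.8403


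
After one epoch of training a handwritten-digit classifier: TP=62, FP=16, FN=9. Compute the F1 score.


Precision = 62/78 = 0.7949
Recall = 62/71 = 0.8732
F1 = 2·P·R/(P+R) = 2·TP/(2·TP+FP+FN) = 124/(124+16+9) = 124/149 = 0.8322

0.8322


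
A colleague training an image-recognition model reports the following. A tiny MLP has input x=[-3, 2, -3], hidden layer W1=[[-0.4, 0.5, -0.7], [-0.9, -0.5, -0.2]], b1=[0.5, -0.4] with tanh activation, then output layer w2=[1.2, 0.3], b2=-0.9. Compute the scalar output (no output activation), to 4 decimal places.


z1[0] = (-0.4)·(-3) + (0.5)·(2) + (-0.7)·(-3) + 0.5 = 4.8
z1[1] = (-0.9)·(-3) + (-0.5)·(2) + (-0.2)·(-3) - 0.4 = 1.9
h = tanh(z1) = [0.9999, 0.9562]
output = (1.2)·(0.9999) + (0.3)·(0.9562) - 0.9 = 0.5867

0.5867


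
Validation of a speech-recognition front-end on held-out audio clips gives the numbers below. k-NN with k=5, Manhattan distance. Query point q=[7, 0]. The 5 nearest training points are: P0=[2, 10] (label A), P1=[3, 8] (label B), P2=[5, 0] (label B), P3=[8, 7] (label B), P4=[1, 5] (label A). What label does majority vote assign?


d(q,P0) = 15  (label A)
d(q,P1) = 12  (label B)
d(q,P2) = 2  (label B)
d(q,P3) = 8  (label B)
d(q,P4) = 11  (label A)
Votes: A=2, B=3
Majority → B

B


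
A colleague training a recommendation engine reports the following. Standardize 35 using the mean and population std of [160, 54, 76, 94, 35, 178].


μ = 99.5, σ = 52.6553
z = (35 - 99.5)/52.6553 = -1.2249

-1.2249


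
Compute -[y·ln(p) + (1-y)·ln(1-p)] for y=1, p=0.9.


BCE = -[y·ln(p) + (1-y)·ln(1-p)]
= -1·ln(0.9) - 0
= -ln(0.9) = 0.1054

0.1054


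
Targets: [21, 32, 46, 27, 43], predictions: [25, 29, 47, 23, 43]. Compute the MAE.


Absolute errors: |21-25|=4, |32-29|=3, |46-47|=1, |27-23|=4, |43-43|=0
Sum = 12
MAE = 12/5 = 12/5

12/5


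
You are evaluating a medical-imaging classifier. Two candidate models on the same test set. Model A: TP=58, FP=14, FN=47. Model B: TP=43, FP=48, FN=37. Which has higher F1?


Model A: P=58/72=0.8056, R=58/105=0.5524, F1=2PR/(P+R)=2TP/(2TP+FP+FN)=116/177=0.6554
Model B: P=43/91=0.4725, R=43/80=0.5375, F1=2PR/(P+R)=2TP/(2TP+FP+FN)=86/171=0.5029
0.6554 > 0.5029 → Model A

Model A


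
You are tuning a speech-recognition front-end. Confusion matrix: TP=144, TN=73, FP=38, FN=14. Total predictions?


Total = TP + TN + FP + FN
= 144 + 73 + 38 + 14
= 269
(Predicted positive: 182, predicted negative: 87)

269


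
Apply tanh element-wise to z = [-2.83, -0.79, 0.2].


tanh(-2.83) = -0.9931
tanh(-0.79) = -0.6584
tanh(0.2) = 0.1974
result = [-0.9931, -0.6584, 0.1974]

[-0.9931, -0.6584, 0.1974]


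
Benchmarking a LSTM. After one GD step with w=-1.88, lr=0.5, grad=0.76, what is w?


w_new = w - α·∇
= -1.88 - 0.5·0.76
= -1.88 - 0.38
= -2.26

-2.26


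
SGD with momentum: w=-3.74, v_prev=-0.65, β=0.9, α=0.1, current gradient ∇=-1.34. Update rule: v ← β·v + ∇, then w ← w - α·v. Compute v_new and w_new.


v_new = 0.9·-0.65 - 1.34 = -0.585 - 1.34 = -1.925
w_new = -3.74 - 0.1·-1.925 = -3.74 + 0.1925 = -3.5475

v_new=-1.925, w_new=-3.5475


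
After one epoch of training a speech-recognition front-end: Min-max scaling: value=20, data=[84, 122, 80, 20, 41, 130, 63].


min=20, max=130
(20-20)/(130-20) = 0/110 = 0.0

0.0


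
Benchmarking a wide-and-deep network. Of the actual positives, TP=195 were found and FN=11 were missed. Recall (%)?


Recall = TP/(TP+FN)
= 195/(195+11)
= 195/206 = 94.66%

94.66%


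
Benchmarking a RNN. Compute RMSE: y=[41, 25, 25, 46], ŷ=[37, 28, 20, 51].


MSE = 75/4 = 18.75
RMSE = √(75/4) = 4.3301

4.3301


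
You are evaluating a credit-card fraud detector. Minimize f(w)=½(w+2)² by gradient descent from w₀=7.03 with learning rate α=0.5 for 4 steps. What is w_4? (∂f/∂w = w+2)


step 1: grad = 7.03+2 = 9.03; w = 7.03 - 0.5·(9.03) = 2.515
step 2: grad = 2.515+2 = 4.515; w = 2.515 - 0.5·(4.515) = 0.2575
step 3: grad = 0.2575+2 = 2.2575; w = 0.2575 - 0.5·(2.2575) = -0.87125
step 4: grad = -0.87125+2 = 1.12875; w = -0.87125 - 0.5·(1.12875) = -1.435625

-1.435625


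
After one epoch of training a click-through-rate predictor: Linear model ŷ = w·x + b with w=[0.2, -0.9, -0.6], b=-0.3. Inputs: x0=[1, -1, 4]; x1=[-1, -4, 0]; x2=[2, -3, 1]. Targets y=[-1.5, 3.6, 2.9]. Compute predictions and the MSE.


ŷ0 = (0.2)·(1) + (-0.9)·(-1) + (-0.6)·(4) - 0.3 = -1.6
ŷ1 = (0.2)·(-1) + (-0.9)·(-4) + (-0.6)·(0) - 0.3 = 3.1
ŷ2 = (0.2)·(2) + (-0.9)·(-3) + (-0.6)·(1) - 0.3 = 2.2
errors² = [0.01, 0.25, 0.49]
MSE = 0.7500/3 = 0.25

0.25


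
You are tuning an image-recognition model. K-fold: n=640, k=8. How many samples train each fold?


Fold size = 640/8 = 80
Training per fold = 640 - 80 = 560

560


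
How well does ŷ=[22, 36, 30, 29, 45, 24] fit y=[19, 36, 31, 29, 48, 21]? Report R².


ȳ = 30.6667
SS_res = Σ(y-ŷ)² = 28
SS_tot = Σ(y-ȳ)² = 561.33
R² = 1 - SS_res/SS_tot = 1 - 0.0499 = 0.9501

0.9501


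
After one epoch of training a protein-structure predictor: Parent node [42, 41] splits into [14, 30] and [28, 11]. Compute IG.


Parent = [42, 41], H_parent = 0.9999
H_left = 0.9024 (n=44), H_right = 0.8582 (n=39)
H_children = (44/83)·0.9024 + (39/83)·0.8582 = 0.8816
IG = 0.9999 - 0.8816 = 0.1183

0.1183


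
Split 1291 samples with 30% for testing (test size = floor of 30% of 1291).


Test = ⌊1291·30/100⌋ = 387
Train = 1291 - 387 = 904

Train: 904, Test: 387


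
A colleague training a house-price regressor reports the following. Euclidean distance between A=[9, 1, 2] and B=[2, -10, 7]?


d = √((9-2)² + (1+ 10)² + (2-7)²)
  = √(49 + 121 + 25)
  = √195 = 13.9642

13.9642


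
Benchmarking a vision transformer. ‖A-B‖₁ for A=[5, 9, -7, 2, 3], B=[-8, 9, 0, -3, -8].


d = |5+ 8| + |9-9| + |-7-0| + |2+ 3| + |3+ 8|
  = 13 + 0 + 7 + 5 + 11
  = 36

36


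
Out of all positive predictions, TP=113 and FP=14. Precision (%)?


Precision = TP/(TP+FP)
= 113/(113+14)
= 113/127 = 88.98%

88.98%


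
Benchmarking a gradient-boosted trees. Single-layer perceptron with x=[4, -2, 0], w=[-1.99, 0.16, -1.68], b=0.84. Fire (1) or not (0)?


z = (4)·(-1.99) + (-2)·(0.16) + (0)·(-1.68) + 0.84
  = -7.44
step(z) = 0 (z<0)

0


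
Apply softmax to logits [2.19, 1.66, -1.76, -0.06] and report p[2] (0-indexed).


Exponentials: e^2.19=8.9352, e^1.66=5.2593, e^-1.76=0.172, e^-0.06=0.9418
Sum = 15.3083
Softmax = [0.5837, 0.3436, 0.0112, 0.0615]
p[2] = 0.172/15.3083 = 0.0112

0.0112


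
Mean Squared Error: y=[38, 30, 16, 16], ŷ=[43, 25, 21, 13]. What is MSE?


Squared errors: (38-43)²=25, (30-25)²=25, (16-21)²=25, (16-13)²=9
Sum = 84
MSE = 84/4 = 21

21


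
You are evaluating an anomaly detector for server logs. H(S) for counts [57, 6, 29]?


Probabilities: [57/92, 6/92, 29/92] ≈ [0.6196, 0.0652, 0.3152]
H = -((57/92)·log₂(57/92) + (6/92)·log₂(6/92) + (29/92)·log₂(29/92))
  = 1.2098 bits

1.2098 bits


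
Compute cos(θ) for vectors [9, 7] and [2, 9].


A·B = 9·2 + 7·9 = 81
‖A‖ = √130 = 11.4018, ‖B‖ = √85 = 9.2195
cos = 81/(√130·√85) = 81/√11050 = 0.7706

0.7706


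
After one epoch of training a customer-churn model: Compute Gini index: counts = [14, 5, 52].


Probabilities: [14/71, 5/71, 52/71] ≈ [0.1972, 0.0704, 0.7324]
Σpᵢ² = (196 + 25 + 2704)/71² = 2925/5041
Gini = 1 - Σpᵢ² = 1 - 2925/5041 = 0.4198

0.4198


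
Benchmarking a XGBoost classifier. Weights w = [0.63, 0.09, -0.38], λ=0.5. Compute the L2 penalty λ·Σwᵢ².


‖w‖₂² = (0.63)² + (0.09)² + (-0.38)²
     = 0.3969 + 0.0081 + 0.1444
     = 0.5494
λ·‖w‖₂² = 0.5·0.5494 = 0.2747

0.2747


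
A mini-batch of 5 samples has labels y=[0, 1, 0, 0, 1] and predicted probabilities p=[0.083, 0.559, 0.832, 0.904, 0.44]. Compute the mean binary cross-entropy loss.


L[0] = -ln(1-0.083) = -ln(0.917) = 0.0866
L[1] = -ln(0.559) = 0.5816
L[2] = -ln(1-0.832) = -ln(0.168) = 1.7838
L[3] = -ln(1-0.904) = -ln(0.096) = 2.3434
L[4] = -ln(0.44) = 0.821
mean = (0.0866 + 0.5816 + 1.7838 + 2.3434 + 0.821)/5 = 1.1233

1.1233


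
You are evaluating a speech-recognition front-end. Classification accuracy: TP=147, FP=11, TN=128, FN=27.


Accuracy = (TP+TN)/(TP+TN+FP+FN)
= (147+128)/(313)
= 275/313 = 87.86%

87.86%


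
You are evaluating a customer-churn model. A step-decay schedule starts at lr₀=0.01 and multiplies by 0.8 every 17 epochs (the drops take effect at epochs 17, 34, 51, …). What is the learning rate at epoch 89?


n_drops = ⌊89/17⌋ = 5
lr = 0.01·0.8^5 = 0.01·0.32768 = 0.0032768

0.0032768


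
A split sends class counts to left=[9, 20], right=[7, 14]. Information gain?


Parent = [16, 34], H_parent = 0.9044
H_left = 0.8936 (n=29), H_right = 0.9183 (n=21)
H_children = (29/50)·0.8936 + (21/50)·0.9183 = 0.904
IG = 0.9044 - 0.904 = 0.0004

0.0004


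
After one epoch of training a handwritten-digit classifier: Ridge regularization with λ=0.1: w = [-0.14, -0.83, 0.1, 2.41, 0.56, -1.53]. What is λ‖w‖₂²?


‖w‖₂² = (-0.14)² + (-0.83)² + (0.1)² + (2.41)² + (0.56)² + (-1.53)²
     = 0.0196 + 0.6889 + 0.01 + 5.8081 + 0.3136 + 2.3409
     = 9.1811
λ·‖w‖₂² = 0.1·9.1811 = 0.91811

0.91811


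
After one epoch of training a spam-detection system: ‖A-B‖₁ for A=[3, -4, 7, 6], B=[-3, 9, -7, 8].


d = |3+ 3| + |-4-9| + |7+ 7| + |6-8|
  = 6 + 13 + 14 + 2
  = 35

35


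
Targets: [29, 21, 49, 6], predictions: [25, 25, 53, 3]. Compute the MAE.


Absolute errors: |29-25|=4, |21-25|=4, |49-53|=4, |6-3|=3
Sum = 15
MAE = 15/4 = 15/4

15/4


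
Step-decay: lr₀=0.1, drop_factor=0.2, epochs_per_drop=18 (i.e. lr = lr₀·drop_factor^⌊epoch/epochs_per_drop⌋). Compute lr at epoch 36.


n_drops = ⌊36/18⌋ = 2
lr = 0.1·0.2^2 = 0.1·0.04 = 0.004

0.004


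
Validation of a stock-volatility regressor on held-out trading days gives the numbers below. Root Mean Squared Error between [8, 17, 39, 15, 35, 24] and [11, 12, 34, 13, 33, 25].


MSE = 68/6 = 11.3333
RMSE = √(68/6) = 3.3665

3.3665


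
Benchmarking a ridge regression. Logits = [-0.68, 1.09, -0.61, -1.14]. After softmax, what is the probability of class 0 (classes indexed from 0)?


Exponentials: e^-0.68=0.5066, e^1.09=2.9743, e^-0.61=0.5434, e^-1.14=0.3198
Sum = 4.3441
Softmax = [0.1166, 0.6847, 0.1251, 0.0736]
p[0] = 0.5066/4.3441 = 0.1166

0.1166


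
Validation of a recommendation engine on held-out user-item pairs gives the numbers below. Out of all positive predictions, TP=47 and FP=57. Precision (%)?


Precision = TP/(TP+FP)
= 47/(47+57)
= 47/104 = 45.19%

45.19%


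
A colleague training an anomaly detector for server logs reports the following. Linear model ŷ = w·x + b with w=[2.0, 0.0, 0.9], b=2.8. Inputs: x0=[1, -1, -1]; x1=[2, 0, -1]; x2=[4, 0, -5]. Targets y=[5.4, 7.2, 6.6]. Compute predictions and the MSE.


ŷ0 = (2.0)·(1) + (0.0)·(-1) + (0.9)·(-1) + 2.8 = 3.9
ŷ1 = (2.0)·(2) + (0.0)·(0) + (0.9)·(-1) + 2.8 = 5.9
ŷ2 = (2.0)·(4) + (0.0)·(0) + (0.9)·(-5) + 2.8 = 6.3
errors² = [2.25, 1.69, 0.09]
MSE = 4.0300/3 = 1.3433

1.3433


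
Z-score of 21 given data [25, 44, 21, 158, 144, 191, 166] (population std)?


μ = 107, σ = 68.2391
z = (21 - 107)/68.2391 = -1.2603

-1.2603


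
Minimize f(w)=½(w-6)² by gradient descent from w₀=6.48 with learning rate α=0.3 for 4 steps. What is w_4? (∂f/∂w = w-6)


step 1: grad = 6.48-6 = 0.48; w = 6.48 - 0.3·(0.48) = 6.336
step 2: grad = 6.336-6 = 0.336; w = 6.336 - 0.3·(0.336) = 6.2352
step 3: grad = 6.2352-6 = 0.2352; w = 6.2352 - 0.3·(0.2352) = 6.16464
step 4: grad = 6.16464-6 = 0.16464; w = 6.16464 - 0.3·(0.16464) = 6.115248

6.115248


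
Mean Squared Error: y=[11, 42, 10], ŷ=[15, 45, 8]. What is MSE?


Squared errors: (11-15)²=16, (42-45)²=9, (10-8)²=4
Sum = 29
MSE = 29/3 = 29/3

29/3


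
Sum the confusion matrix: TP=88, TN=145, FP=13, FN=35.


Total = TP + TN + FP + FN
= 88 + 145 + 13 + 35
= 281
(Predicted positive: 101, predicted negative: 180)

281


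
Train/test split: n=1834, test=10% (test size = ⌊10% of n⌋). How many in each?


Test = ⌊1834·10/100⌋ = 183
Train = 1834 - 183 = 1651

Train: 1651, Test: 183


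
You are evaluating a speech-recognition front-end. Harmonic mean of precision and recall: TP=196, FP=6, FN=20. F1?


Precision = 196/202 = 0.9703
Recall = 196/216 = 0.9074
F1 = 2·P·R/(P+R) = 2·TP/(2·TP+FP+FN) = 392/(392+6+20) = 392/418 = 0.9378

0.9378


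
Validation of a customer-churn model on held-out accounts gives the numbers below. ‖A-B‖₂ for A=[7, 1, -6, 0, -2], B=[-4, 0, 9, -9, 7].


d = √((7+ 4)² + (1-0)² + (-6-9)² + (0+ 9)² + (-2-7)²)
  = √(121 + 1 + 225 + 81 + 81)
  = √509 = 22.561

22.561


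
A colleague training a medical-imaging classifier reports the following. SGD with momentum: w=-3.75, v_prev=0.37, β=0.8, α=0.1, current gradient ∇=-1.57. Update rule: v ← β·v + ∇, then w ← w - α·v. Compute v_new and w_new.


v_new = 0.8·0.37 - 1.57 = 0.296 - 1.57 = -1.274
w_new = -3.75 - 0.1·-1.274 = -3.75 + 0.1274 = -3.6226

v_new=-1.274, w_new=-3.6226


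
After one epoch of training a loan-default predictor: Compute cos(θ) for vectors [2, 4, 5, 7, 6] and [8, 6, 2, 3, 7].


A·B = 2·8 + 4·6 + 5·2 + 7·3 + 6·7 = 113
‖A‖ = √130 = 11.4018, ‖B‖ = √162 = 12.7279
cos = 113/(√130·√162) = 113/√21060 = 0.7787

0.7787


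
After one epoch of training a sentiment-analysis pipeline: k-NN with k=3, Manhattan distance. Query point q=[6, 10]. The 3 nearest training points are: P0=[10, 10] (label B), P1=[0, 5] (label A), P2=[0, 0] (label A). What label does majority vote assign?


d(q,P0) = 4  (label B)
d(q,P1) = 11  (label A)
d(q,P2) = 16  (label A)
Votes: A=2, B=1
Majority → A

A


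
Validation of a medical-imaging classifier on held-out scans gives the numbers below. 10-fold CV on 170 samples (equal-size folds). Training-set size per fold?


Fold size = 170/10 = 17
Training per fold = 170 - 17 = 153

153


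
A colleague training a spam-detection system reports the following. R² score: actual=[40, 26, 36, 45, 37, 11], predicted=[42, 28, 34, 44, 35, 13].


ȳ = 32.5
SS_res = Σ(y-ŷ)² = 21
SS_tot = Σ(y-ȳ)² = 749.5
R² = 1 - SS_res/SS_tot = 1 - 0.028 = 0.972

0.972


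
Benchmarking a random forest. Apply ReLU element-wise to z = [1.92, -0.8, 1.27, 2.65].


ReLU(1.92) = max(0, 1.92) = 1.92
ReLU(-0.8) = max(0, -0.8) = 0.0
ReLU(1.27) = max(0, 1.27) = 1.27
ReLU(2.65) = max(0, 2.65) = 2.65
result = [1.92, 0.0, 1.27, 2.65]

[1.92, 0.0, 1.27, 2.65]


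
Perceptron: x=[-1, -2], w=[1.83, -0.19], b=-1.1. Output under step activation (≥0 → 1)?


z = (-1)·(1.83) + (-2)·(-0.19) - 1.1
  = -2.55
step(z) = 0 (z<0)

0


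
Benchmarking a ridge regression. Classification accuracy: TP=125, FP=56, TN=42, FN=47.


Accuracy = (TP+TN)/(TP+TN+FP+FN)
= (125+42)/(270)
= 167/270 = 61.85%

61.85%


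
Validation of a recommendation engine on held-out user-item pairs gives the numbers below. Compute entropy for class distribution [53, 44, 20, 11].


Probabilities: [53/128, 44/128, 20/128, 11/128] ≈ [0.4141, 0.3438, 0.1562, 0.0859]
H = -((53/128)·log₂(53/128) + (44/128)·log₂(44/128) + (20/128)·log₂(20/128) + (11/128)·log₂(11/128))
  = 1.779 bits

1.779 bits


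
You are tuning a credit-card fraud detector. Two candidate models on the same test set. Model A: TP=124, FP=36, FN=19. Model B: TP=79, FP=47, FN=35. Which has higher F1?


Model A: P=124/160=0.775, R=124/143=0.8671, F1=2PR/(P+R)=2TP/(2TP+FP+FN)=248/303=0.8185
Model B: P=79/126=0.627, R=79/114=0.693, F1=2PR/(P+R)=2TP/(2TP+FP+FN)=158/240=0.6583
0.8185 > 0.6583 → Model A

Model A


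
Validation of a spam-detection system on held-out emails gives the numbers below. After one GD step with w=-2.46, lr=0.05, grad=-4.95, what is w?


w_new = w - α·∇
= -2.46 - 0.05·-4.95
= -2.46 + 0.2475
= -2.2125

-2.2125


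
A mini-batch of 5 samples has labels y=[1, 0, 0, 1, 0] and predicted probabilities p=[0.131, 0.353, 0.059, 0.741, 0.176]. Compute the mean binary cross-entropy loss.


L[0] = -ln(0.131) = 2.0326
L[1] = -ln(1-0.353) = -ln(0.647) = 0.4354
L[2] = -ln(1-0.059) = -ln(0.941) = 0.0608
L[3] = -ln(0.741) = 0.2998
L[4] = -ln(1-0.176) = -ln(0.824) = 0.1936
mean = (2.0326 + 0.4354 + 0.0608 + 0.2998 + 0.1936)/5 = 0.6044

0.6044


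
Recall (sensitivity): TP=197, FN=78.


Recall = TP/(TP+FN)
= 197/(197+78)
= 197/275 = 71.64%

71.64%


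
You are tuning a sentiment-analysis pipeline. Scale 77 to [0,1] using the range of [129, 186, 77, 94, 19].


min=19, max=186
(77-19)/(186-19) = 58/167 = 0.3473

0.3473


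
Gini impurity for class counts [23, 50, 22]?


Probabilities: [23/95, 50/95, 22/95] ≈ [0.2421, 0.5263, 0.2316]
Σpᵢ² = (529 + 2500 + 484)/95² = 3513/9025
Gini = 1 - Σpᵢ² = 1 - 3513/9025 = 0.6107

0.6107


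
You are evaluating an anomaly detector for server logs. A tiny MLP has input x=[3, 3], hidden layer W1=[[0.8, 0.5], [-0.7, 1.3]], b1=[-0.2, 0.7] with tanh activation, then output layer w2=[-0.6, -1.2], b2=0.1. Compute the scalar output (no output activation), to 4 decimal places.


z1[0] = (0.8)·(3) + (0.5)·(3) - 0.2 = 3.7
z1[1] = (-0.7)·(3) + (1.3)·(3) + 0.7 = 2.5
h = tanh(z1) = [0.9988, 0.9866]
output = (-0.6)·(0.9988) + (-1.2)·(0.9866) + 0.1 = -1.6832

-1.6832


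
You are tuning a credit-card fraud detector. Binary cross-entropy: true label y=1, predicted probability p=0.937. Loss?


BCE = -[y·ln(p) + (1-y)·ln(1-p)]
= -1·ln(0.937) - 0
= -ln(0.937) = 0.0651

0.0651


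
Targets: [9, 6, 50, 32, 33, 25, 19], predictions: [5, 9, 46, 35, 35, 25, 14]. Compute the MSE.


Squared errors: (9-5)²=16, (6-9)²=9, (50-46)²=16, (32-35)²=9, (33-35)²=4, (25-25)²=0, (19-14)²=25
Sum = 79
MSE = 79/7 = 79/7

79/7


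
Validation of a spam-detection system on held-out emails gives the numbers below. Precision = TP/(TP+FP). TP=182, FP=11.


Precision = TP/(TP+FP)
= 182/(182+11)
= 182/193 = 94.3%

94.3%


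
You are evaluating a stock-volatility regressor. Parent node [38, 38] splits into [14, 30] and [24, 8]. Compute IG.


Parent = [38, 38], H_parent = 1
H_left = 0.9024 (n=44), H_right = 0.8113 (n=32)
H_children = (44/76)·0.9024 + (32/76)·0.8113 = 0.864
IG = 1 - 0.864 = 0.136

0.136


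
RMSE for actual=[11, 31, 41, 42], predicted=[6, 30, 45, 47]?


MSE = 67/4 = 16.75
RMSE = √(67/4) = 4.0927

4.0927


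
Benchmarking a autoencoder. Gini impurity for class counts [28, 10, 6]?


Probabilities: [28/44, 10/44, 6/44] ≈ [0.6364, 0.2273, 0.1364]
Σpᵢ² = (784 + 100 + 36)/44² = 920/1936
Gini = 1 - Σpᵢ² = 1 - 920/1936 = 0.5248

0.5248


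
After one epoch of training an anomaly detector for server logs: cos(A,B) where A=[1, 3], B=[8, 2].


A·B = 1·8 + 3·2 = 14
‖A‖ = √10 = 3.1623, ‖B‖ = √68 = 8.2462
cos = 14/(√10·√68) = 14/√680 = 0.5369

0.5369


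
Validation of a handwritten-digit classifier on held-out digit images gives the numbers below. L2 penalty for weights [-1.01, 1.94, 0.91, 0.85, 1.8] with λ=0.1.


‖w‖₂² = (-1.01)² + (1.94)² + (0.91)² + (0.85)² + (1.8)²
     = 1.0201 + 3.7636 + 0.8281 + 0.7225 + 3.24
     = 9.5743
λ·‖w‖₂² = 0.1·9.5743 = 0.95743

0.95743


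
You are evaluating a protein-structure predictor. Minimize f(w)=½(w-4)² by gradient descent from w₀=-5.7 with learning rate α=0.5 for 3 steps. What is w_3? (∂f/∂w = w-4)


step 1: grad = -5.7-4 = -9.7; w = -5.7 - 0.5·(-9.7) = -0.85
step 2: grad = -0.85-4 = -4.85; w = -0.85 - 0.5·(-4.85) = 1.575
step 3: grad = 1.575-4 = -2.425; w = 1.575 - 0.5·(-2.425) = 2.7875

2.7875


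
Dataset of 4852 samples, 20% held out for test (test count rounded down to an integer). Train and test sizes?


Test = ⌊4852·20/100⌋ = 970
Train = 4852 - 970 = 3882

Train: 3882, Test: 970


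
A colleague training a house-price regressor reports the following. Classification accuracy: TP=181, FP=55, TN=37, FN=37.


Accuracy = (TP+TN)/(TP+TN+FP+FN)
= (181+37)/(310)
= 218/310 = 70.32%

70.32%


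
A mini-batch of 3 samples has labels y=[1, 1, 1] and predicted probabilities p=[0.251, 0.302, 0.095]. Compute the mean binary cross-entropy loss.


L[0] = -ln(0.251) = 1.3823
L[1] = -ln(0.302) = 1.1973
L[2] = -ln(0.095) = 2.3539
mean = (1.3823 + 1.1973 + 2.3539)/3 = 1.6445

1.6445


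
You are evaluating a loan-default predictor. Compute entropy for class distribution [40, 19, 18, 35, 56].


Probabilities: [40/168, 19/168, 18/168, 35/168, 56/168] ≈ [0.2381, 0.1131, 0.1071, 0.2083, 0.3333]
H = -((40/168)·log₂(40/168) + (19/168)·log₂(19/168) + (18/168)·log₂(18/168) + (35/168)·log₂(35/168) + (56/168)·log₂(56/168))
  = 2.1936 bits

2.1936 bits


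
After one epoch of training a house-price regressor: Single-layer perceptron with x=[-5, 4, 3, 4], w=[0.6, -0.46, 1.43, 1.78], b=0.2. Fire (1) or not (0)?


z = (-5)·(0.6) + (4)·(-0.46) + (3)·(1.43) + (4)·(1.78) + 0.2
  = 6.77
step(z) = 1 (z≥0)

1


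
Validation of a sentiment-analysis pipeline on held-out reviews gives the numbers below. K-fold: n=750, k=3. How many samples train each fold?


Fold size = 750/3 = 250
Training per fold = 750 - 250 = 500

500


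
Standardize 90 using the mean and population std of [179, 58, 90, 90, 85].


μ = 100.4, σ = 41.059
z = (90 - 100.4)/41.059 = -0.2533

-0.2533


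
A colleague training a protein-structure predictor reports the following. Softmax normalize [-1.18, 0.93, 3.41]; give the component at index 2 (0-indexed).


Exponentials: e^-1.18=0.3073, e^0.93=2.5345, e^3.41=30.2652
Sum = 33.107
Softmax = [0.0093, 0.0766, 0.9142]
p[2] = 30.2652/33.107 = 0.9142

0.9142


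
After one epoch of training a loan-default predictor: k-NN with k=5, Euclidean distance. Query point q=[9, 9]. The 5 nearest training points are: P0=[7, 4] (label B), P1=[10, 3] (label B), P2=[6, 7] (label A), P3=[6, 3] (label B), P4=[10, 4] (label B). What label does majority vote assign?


d(q,P0) = 5.3852  (label B)
d(q,P1) = 6.0828  (label B)
d(q,P2) = 3.6056  (label A)
d(q,P3) = 6.7082  (label B)
d(q,P4) = 5.099  (label B)
Votes: A=1, B=4
Majority → B

B


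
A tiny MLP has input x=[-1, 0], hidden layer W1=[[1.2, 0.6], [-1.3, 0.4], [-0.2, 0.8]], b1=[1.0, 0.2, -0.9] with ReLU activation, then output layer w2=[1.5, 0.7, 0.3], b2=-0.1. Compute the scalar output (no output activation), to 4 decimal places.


z1[0] = (1.2)·(-1) + (0.6)·(0) + 1.0 = -0.2
z1[1] = (-1.3)·(-1) + (0.4)·(0) + 0.2 = 1.5
z1[2] = (-0.2)·(-1) + (0.8)·(0) - 0.9 = -0.7
h = ReLU(z1) = [0.0, 1.5, 0.0]
output = (1.5)·(0.0) + (0.7)·(1.5) + (0.3)·(0.0) - 0.1 = 0.95

0.95


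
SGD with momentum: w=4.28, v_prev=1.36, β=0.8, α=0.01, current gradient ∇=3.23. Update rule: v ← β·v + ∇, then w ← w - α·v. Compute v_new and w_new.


v_new = 0.8·1.36 + 3.23 = 1.088 + 3.23 = 4.318
w_new = 4.28 - 0.01·4.318 = 4.28 - 0.04318 = 4.23682

v_new=4.318, w_new=4.23682


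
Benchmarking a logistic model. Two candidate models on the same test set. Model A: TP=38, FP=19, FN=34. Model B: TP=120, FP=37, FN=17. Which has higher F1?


Model A: P=38/57=0.6667, R=38/72=0.5278, F1=2PR/(P+R)=2TP/(2TP+FP+FN)=76/129=0.5891
Model B: P=120/157=0.7643, R=120/137=0.8759, F1=2PR/(P+R)=2TP/(2TP+FP+FN)=240/294=0.8163
0.5891 < 0.8163 → Model B

Model B


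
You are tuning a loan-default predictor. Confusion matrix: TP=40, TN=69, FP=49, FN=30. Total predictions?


Total = TP + TN + FP + FN
= 40 + 69 + 49 + 30
= 188
(Predicted positive: 89, predicted negative: 99)

188


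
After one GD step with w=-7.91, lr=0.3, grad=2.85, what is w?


w_new = w - α·∇
= -7.91 - 0.3·2.85
= -7.91 - 0.855
= -8.765

-8.765


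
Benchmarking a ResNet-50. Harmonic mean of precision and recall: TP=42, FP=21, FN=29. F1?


Precision = 42/63 = 0.6667
Recall = 42/71 = 0.5915
F1 = 2·P·R/(P+R) = 2·TP/(2·TP+FP+FN) = 84/(84+21+29) = 84/134 = 0.6269

0.6269


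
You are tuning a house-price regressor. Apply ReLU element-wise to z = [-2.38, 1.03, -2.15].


ReLU(-2.38) = max(0, -2.38) = 0.0
ReLU(1.03) = max(0, 1.03) = 1.03
ReLU(-2.15) = max(0, -2.15) = 0.0
result = [0.0, 1.03, 0.0]

[0.0, 1.03, 0.0]


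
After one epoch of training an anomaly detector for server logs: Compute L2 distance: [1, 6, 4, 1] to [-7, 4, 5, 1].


d = √((1+ 7)² + (6-4)² + (4-5)² + (1-1)²)
  = √(64 + 4 + 1 + 0)
  = √69 = 8.3066

8.3066


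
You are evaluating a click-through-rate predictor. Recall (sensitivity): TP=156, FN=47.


Recall = TP/(TP+FN)
= 156/(156+47)
= 156/203 = 76.85%

76.85%


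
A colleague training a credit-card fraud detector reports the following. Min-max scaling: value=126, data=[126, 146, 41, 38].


min=38, max=146
(126-38)/(146-38) = 88/108 = 0.8148

0.8148


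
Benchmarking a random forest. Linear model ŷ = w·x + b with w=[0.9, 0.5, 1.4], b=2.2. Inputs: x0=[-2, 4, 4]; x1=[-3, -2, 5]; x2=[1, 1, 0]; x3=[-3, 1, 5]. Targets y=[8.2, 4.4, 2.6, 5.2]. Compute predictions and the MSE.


ŷ0 = (0.9)·(-2) + (0.5)·(4) + (1.4)·(4) + 2.2 = 8.0
ŷ1 = (0.9)·(-3) + (0.5)·(-2) + (1.4)·(5) + 2.2 = 5.5
ŷ2 = (0.9)·(1) + (0.5)·(1) + (1.4)·(0) + 2.2 = 3.6
ŷ3 = (0.9)·(-3) + (0.5)·(1) + (1.4)·(5) + 2.2 = 7.0
errors² = [0.04, 1.21, 1.0, 3.24]
MSE = 5.4900/4 = 1.3725

1.3725


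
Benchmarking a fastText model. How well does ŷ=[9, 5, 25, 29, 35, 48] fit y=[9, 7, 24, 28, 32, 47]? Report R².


ȳ = 24.5
SS_res = Σ(y-ŷ)² = 16
SS_tot = Σ(y-ȳ)² = 1121.5
R² = 1 - SS_res/SS_tot = 1 - 0.0143 = 0.9857

0.9857


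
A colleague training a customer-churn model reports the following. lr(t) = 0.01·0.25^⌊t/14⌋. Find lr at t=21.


n_drops = ⌊21/14⌋ = 1
lr = 0.01·0.25^1 = 0.01·0.25 = 0.0025

0.0025


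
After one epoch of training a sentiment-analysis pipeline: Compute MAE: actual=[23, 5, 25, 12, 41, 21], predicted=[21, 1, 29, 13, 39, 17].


Absolute errors: |23-21|=2, |5-1|=4, |25-29|=4, |12-13|=1, |41-39|=2, |21-17|=4
Sum = 17
MAE = 17/6 = 17/6

17/6


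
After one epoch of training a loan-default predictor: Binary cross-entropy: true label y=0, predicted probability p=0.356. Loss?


BCE = -[y·ln(p) + (1-y)·ln(1-p)]
= -0 - 1·ln(1-0.356)
= -ln(0.644) = 0.4401

0.4401


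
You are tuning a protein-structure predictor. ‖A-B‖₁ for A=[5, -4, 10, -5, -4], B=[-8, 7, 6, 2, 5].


d = |5+ 8| + |-4-7| + |10-6| + |-5-2| + |-4-5|
  = 13 + 11 + 4 + 7 + 9
  = 44

44


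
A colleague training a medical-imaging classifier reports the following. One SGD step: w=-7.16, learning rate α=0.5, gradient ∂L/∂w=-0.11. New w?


w_new = w - α·∇
= -7.16 - 0.5·-0.11
= -7.16 + 0.055
= -7.105

-7.105


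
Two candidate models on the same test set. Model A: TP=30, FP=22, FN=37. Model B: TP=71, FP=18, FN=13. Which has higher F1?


Model A: P=30/52=0.5769, R=30/67=0.4478, F1=2PR/(P+R)=2TP/(2TP+FP+FN)=60/119=0.5042
Model B: P=71/89=0.7978, R=71/84=0.8452, F1=2PR/(P+R)=2TP/(2TP+FP+FN)=142/173=0.8208
0.5042 < 0.8208 → Model B

Model B


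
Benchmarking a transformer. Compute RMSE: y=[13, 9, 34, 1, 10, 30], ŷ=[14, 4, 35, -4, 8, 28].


MSE = 60/6 = 10
RMSE = √(60/6) = 3.1623

3.1623


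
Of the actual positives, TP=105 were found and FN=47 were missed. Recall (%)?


Recall = TP/(TP+FN)
= 105/(105+47)
= 105/152 = 69.08%

69.08%


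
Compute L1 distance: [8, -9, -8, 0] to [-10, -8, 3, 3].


d = |8+ 10| + |-9+ 8| + |-8-3| + |0-3|
  = 18 + 1 + 11 + 3
  = 33

33


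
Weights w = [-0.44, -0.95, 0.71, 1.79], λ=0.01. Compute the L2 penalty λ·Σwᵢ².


‖w‖₂² = (-0.44)² + (-0.95)² + (0.71)² + (1.79)²
     = 0.1936 + 0.9025 + 0.5041 + 3.2041
     = 4.8043
λ·‖w‖₂² = 0.01·4.8043 = 0.048043

0.048043


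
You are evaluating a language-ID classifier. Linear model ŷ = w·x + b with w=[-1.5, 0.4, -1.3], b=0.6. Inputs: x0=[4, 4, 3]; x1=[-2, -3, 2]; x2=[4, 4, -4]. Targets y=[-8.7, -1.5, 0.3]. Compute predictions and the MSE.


ŷ0 = (-1.5)·(4) + (0.4)·(4) + (-1.3)·(3) + 0.6 = -7.7
ŷ1 = (-1.5)·(-2) + (0.4)·(-3) + (-1.3)·(2) + 0.6 = -0.2
ŷ2 = (-1.5)·(4) + (0.4)·(4) + (-1.3)·(-4) + 0.6 = 1.4
errors² = [1.0, 1.69, 1.21]
MSE = 3.9000/3 = 1.3

1.3


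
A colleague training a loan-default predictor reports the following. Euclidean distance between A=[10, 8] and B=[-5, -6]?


d = √((10+ 5)² + (8+ 6)²)
  = √(225 + 196)
  = √421 = 20.5183

20.5183


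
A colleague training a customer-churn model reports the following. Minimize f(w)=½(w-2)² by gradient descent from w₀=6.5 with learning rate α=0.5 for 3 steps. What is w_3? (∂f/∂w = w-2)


step 1: grad = 6.5-2 = 4.5; w = 6.5 - 0.5·(4.5) = 4.25
step 2: grad = 4.25-2 = 2.25; w = 4.25 - 0.5·(2.25) = 3.125
step 3: grad = 3.125-2 = 1.125; w = 3.125 - 0.5·(1.125) = 2.5625

2.5625
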